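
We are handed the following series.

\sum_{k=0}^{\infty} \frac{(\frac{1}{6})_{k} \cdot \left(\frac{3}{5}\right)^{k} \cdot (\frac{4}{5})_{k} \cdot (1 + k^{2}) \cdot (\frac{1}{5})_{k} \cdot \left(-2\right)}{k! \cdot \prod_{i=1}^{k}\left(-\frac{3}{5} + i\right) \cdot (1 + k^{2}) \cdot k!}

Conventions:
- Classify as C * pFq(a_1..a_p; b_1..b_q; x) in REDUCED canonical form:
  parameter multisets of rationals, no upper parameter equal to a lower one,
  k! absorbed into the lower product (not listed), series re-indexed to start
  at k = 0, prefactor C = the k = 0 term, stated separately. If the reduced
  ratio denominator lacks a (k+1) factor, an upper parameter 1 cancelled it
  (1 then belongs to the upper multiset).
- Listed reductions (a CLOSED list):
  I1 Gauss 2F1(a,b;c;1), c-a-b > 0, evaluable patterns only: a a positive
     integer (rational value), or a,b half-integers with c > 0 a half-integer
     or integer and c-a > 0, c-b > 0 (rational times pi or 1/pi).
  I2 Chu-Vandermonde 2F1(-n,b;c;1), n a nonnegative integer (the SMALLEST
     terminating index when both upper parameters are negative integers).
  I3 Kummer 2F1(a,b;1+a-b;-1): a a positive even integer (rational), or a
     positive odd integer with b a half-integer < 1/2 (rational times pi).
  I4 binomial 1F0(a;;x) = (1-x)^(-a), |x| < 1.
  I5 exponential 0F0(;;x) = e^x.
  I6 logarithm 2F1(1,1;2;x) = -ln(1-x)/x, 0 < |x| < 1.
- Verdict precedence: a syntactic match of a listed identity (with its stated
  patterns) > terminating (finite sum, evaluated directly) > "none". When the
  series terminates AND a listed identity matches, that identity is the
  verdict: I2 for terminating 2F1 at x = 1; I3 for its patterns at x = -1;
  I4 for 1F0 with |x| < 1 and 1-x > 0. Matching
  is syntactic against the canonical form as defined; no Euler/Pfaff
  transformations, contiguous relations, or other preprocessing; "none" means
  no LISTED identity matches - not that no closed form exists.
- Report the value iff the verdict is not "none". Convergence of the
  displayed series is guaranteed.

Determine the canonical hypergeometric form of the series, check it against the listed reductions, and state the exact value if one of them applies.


With C = -2: the canonical form is 3F2(\frac{1}{6}, \frac{1}{5}, \frac{4}{5}; \frac{2}{5}, 1; \frac{3}{5}). Verdict: none here - no I1-I6 shape fits x = \frac{3}{5} with lower {\frac{2}{5}, 1}.

Structural cue: from the first term -2: the lower running product (C = -2, x = 3/5) is a rising factorial.
Ratio: r(k) = \frac{3}{5} * (k+\frac{1}{6}) (k+\frac{1}{5}) (k+\frac{4}{5}) / [(k+\frac{2}{5}) (k+1) (k+1)] - poly over poly, x = \frac{3}{5} from leading terms; C = -2 at k = 0.


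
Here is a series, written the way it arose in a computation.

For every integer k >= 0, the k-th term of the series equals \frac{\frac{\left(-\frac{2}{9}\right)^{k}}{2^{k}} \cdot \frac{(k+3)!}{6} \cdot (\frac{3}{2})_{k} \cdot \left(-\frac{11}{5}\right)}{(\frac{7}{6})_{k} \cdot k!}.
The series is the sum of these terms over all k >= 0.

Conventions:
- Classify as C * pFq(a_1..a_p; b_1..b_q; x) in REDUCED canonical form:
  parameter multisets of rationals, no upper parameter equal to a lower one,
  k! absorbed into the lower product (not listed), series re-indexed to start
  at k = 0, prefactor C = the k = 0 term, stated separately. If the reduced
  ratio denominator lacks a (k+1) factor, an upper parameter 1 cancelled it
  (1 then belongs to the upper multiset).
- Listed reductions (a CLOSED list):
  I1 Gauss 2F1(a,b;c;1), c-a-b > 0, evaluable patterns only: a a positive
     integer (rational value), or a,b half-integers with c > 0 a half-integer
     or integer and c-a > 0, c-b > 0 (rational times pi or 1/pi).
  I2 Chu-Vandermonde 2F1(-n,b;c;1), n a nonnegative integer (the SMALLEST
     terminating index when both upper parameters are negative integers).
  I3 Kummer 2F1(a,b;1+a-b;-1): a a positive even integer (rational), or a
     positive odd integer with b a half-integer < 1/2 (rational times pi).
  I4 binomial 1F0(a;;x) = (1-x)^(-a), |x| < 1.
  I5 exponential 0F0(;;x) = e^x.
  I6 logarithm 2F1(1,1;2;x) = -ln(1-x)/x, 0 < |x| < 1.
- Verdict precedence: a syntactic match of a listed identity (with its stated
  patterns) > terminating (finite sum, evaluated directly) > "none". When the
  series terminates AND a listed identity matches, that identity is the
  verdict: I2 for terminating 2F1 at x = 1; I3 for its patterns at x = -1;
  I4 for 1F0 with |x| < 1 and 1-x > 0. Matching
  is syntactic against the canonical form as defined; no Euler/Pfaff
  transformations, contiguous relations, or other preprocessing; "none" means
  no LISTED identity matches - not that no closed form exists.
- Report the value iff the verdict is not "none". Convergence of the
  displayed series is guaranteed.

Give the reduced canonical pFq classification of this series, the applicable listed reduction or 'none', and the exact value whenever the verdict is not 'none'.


Prefactor -\frac{11}{5}, argument -\frac{1}{9}: 2F1 with upper {\frac{3}{2}, 4} over lower {\frac{7}{6}}. Verdict: none - this 2F1 at x = -\frac{1}{9} matches no listed pattern, and upper {\frac{3}{2}, 4} holds no stopper.

Structural cue: x = -\frac{1}{9} and the two k-th powers (C = -11/5) combine into one argument.
Consecutive-term ratio: r(k) = -\frac{1}{9} * (k+\frac{3}{2}) (k+4) / [(k+\frac{7}{6}) (k+1)] - rational in k. x = -\frac{1}{9}; t_0 = -\frac{11}{5}; negate the roots.


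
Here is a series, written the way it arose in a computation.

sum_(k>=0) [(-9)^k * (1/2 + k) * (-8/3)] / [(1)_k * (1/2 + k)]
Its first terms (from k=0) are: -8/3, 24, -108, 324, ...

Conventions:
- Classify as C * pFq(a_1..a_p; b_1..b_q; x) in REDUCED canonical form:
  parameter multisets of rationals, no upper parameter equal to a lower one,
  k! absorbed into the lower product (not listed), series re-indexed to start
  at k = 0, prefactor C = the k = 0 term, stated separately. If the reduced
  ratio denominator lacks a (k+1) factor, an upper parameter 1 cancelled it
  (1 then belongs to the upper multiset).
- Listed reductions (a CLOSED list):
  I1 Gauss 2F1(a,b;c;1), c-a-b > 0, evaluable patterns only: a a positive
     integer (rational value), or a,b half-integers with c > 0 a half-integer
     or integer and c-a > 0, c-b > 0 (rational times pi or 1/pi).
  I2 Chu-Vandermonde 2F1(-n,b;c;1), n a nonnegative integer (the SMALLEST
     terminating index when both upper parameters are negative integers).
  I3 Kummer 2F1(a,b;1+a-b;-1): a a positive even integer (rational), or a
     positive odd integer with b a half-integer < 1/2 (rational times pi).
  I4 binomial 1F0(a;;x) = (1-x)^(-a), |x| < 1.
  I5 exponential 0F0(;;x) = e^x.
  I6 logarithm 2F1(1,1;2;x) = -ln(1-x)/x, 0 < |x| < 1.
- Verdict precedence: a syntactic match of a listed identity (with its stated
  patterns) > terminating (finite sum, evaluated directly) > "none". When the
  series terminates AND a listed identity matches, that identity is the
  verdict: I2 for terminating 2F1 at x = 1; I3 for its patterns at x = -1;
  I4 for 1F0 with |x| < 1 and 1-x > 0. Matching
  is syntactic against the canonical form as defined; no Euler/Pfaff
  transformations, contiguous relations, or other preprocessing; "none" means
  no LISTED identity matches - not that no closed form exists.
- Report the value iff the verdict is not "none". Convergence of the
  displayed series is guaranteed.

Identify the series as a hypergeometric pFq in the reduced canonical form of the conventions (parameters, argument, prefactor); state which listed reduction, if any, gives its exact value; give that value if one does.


Canonical form: C = -8/3 times 0F0 with upper {-}, lower {-}, x = -9. Verdict: the exponential series (I5) applies (the 0F0 exponential series at x = -9). Exact value: (-8/3) * e^(-9).

Structural cue: x = (-9) and (1)_k (C = -8/3) is k! itself.
Term ratio: r(k) = (-9) * 1 / [(k+1)] ; factor over Q: parameters, x = (-9), and C = -8/3.


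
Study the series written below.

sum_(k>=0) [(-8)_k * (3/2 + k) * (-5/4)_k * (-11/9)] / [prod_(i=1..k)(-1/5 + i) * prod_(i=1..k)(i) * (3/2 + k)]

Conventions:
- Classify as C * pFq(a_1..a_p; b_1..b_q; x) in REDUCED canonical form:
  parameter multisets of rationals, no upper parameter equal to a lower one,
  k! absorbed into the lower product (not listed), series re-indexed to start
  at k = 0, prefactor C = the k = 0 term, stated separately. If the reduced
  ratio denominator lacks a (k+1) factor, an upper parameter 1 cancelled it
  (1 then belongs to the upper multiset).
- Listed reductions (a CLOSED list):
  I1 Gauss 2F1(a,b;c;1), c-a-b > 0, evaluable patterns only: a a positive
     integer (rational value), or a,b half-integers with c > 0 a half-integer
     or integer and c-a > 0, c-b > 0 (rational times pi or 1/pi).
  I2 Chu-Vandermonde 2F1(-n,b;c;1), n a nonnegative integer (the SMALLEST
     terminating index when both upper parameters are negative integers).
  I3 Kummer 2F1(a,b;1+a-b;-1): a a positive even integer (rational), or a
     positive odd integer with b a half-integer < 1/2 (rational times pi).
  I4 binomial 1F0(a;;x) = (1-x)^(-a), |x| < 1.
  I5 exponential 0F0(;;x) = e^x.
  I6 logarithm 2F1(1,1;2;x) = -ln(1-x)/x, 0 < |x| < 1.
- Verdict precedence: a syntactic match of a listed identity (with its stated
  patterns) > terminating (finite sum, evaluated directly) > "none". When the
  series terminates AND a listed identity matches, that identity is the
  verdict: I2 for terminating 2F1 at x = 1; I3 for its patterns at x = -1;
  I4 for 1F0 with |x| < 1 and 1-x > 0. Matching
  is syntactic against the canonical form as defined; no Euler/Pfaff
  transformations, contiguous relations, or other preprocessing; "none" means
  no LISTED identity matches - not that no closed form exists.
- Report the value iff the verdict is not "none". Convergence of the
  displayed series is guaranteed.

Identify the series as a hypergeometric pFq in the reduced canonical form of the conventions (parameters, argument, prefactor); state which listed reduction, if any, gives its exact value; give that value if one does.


Classification (C = -11/9): 2F1 with upper {-8, -5/4}, lower {4/5}, argument x = 1. Verdict (x = 1): Chu-Vandermonde (I2) applies (terminating 2F1 at x = 1 with n = 8, b = -5/4, c = 4/5). Its exact value is -65783562631391/3064467554304.

Key observation: t_0 being -11/9, the lower running product (prefactor -11/9) is a rising factorial.
Consecutive-term ratio: r(k) = 1 * (k-8) (k-5/4) / [(k+4/5) (k+1)] - rational; roots negated = parameters, x = 1, C = -11/9.


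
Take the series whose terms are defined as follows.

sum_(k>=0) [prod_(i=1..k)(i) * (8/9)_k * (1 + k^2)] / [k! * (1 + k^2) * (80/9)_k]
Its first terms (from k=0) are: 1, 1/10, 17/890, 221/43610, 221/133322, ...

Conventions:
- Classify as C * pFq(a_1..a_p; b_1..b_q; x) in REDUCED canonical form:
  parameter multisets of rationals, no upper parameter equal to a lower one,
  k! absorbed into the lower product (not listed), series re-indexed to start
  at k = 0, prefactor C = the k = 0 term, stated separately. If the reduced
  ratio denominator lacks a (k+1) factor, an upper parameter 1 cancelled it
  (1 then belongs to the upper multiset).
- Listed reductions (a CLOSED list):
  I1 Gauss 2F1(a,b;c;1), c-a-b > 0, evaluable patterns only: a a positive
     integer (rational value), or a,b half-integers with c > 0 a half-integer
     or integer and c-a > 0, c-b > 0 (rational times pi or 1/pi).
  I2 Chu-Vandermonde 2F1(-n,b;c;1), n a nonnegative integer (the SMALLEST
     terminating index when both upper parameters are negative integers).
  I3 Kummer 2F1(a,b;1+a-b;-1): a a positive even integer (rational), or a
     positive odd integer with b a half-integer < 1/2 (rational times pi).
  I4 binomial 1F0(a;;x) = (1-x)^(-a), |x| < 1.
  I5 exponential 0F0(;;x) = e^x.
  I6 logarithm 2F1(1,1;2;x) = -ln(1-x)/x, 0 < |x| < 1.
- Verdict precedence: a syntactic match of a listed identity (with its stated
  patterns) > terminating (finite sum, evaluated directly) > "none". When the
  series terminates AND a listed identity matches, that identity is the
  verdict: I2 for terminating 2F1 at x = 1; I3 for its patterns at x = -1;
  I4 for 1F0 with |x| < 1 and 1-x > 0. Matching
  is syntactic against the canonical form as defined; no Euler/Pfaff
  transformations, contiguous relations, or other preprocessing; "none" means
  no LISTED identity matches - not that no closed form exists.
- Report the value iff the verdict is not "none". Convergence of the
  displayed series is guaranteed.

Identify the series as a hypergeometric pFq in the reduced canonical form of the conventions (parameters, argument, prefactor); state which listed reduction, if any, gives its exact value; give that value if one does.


At argument 1: a 2F1 with upper {8/9, 1}, lower {80/9}, scaled by C = 1. Verdict (x = 1): the Gauss summation I1 applies (x = 1: the Gamma ratio telescopes since c-a-b = 7 > 0 and a = 1 in Z>0). Hence: 71/63.

The tell: x = 1 and striking the common factor k^2 + 1 reduces the term (C = 1, x = 1).
Term ratio: r(k) = 1 * (k+8/9) (k+1) / [(k+80/9) (k+1)] ; factor over Q: parameters, x = 1, and C = 1.


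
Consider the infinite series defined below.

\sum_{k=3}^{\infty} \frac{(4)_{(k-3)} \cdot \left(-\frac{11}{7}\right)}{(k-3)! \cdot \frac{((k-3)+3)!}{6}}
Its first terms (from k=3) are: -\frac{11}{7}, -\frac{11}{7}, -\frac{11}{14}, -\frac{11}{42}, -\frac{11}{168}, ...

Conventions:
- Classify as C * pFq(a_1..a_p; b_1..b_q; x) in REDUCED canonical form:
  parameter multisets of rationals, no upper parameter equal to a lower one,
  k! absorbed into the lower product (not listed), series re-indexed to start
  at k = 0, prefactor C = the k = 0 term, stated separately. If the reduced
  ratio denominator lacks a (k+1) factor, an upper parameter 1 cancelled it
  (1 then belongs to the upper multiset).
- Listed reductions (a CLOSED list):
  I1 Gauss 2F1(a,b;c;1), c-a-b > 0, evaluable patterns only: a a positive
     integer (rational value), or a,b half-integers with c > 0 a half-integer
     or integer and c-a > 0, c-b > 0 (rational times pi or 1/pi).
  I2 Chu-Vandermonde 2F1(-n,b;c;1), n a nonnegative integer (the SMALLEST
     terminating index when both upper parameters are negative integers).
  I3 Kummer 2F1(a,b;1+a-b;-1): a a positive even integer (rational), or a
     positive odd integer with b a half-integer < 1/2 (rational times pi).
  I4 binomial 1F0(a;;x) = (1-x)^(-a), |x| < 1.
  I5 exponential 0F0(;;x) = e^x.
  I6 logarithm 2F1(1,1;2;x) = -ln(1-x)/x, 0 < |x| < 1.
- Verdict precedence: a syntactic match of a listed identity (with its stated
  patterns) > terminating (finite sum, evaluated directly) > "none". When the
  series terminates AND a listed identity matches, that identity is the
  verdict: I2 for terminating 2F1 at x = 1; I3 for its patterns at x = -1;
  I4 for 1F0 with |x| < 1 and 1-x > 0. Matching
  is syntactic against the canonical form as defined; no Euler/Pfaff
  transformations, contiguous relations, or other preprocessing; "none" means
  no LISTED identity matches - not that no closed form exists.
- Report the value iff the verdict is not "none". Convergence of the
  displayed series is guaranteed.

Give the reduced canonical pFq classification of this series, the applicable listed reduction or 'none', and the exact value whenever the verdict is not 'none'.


Prefactor -\frac{11}{7}, argument 1: 0F0 with upper {-} over lower {-}. Verdict at x = 1: the exponential series (I5) matches (the 0F0 exponential series at x = 1). Sum: \left(-\frac{11}{7}\right) \cdot e^{1}.

First insight: t_0 = -\frac{11}{7} here, and the denominator's factorial ratio (prefactor -11/7) is a lower Pochhammer.
Consecutive-term ratio: r(k) = 1 * 1 / [(k+1)] - rational; roots negated = parameters, x = 1, C = -\frac{11}{7}.


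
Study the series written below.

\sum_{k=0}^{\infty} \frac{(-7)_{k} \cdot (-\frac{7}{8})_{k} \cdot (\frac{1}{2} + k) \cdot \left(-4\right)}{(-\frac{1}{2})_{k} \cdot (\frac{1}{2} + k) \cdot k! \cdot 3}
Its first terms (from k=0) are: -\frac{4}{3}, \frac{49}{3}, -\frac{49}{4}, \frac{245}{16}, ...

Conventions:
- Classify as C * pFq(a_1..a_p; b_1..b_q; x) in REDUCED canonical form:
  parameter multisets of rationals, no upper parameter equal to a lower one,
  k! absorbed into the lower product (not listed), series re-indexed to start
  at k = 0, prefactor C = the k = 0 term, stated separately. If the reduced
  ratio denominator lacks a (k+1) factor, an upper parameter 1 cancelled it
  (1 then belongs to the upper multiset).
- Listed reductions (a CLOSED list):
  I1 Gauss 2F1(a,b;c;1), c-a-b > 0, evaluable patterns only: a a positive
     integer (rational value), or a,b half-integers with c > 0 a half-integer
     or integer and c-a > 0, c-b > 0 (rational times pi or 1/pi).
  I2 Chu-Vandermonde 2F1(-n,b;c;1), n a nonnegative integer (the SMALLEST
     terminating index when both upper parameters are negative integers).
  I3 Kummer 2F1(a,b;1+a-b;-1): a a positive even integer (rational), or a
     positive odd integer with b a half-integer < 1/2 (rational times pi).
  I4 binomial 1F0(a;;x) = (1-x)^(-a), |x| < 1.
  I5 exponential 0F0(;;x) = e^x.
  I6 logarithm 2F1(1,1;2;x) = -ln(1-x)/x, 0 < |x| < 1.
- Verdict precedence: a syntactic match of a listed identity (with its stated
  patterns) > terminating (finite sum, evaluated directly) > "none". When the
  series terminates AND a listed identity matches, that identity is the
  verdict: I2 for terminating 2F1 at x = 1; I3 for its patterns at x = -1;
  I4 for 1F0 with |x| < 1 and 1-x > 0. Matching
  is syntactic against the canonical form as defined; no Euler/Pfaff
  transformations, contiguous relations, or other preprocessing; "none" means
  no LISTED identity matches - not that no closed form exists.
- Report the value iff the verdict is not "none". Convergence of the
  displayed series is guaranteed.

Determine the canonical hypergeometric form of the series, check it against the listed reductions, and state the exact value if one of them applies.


Canonical form: C = -\frac{4}{3} times 2F1 with upper {-7, -\frac{7}{8}}, lower {-\frac{1}{2}}, x = 1. Verdict at x = 1: Vandermonde's identity (I2) matches (terminating 2F1 at x = 1 with n = 7, b = -7/8, c = -\frac{1}{2}). Its exact value is \frac{41667}{4096}.

Key step: x = 1 and k + 1/2 divides numerator and denominator alike; prefactor -4/3 after cancelling.
Consecutive-term ratio: r(k) = 1 * (k-7) (k-\frac{7}{8}) / [(k-\frac{1}{2}) (k+1)] - rational; roots negated = parameters, x = 1, C = -\frac{4}{3}.


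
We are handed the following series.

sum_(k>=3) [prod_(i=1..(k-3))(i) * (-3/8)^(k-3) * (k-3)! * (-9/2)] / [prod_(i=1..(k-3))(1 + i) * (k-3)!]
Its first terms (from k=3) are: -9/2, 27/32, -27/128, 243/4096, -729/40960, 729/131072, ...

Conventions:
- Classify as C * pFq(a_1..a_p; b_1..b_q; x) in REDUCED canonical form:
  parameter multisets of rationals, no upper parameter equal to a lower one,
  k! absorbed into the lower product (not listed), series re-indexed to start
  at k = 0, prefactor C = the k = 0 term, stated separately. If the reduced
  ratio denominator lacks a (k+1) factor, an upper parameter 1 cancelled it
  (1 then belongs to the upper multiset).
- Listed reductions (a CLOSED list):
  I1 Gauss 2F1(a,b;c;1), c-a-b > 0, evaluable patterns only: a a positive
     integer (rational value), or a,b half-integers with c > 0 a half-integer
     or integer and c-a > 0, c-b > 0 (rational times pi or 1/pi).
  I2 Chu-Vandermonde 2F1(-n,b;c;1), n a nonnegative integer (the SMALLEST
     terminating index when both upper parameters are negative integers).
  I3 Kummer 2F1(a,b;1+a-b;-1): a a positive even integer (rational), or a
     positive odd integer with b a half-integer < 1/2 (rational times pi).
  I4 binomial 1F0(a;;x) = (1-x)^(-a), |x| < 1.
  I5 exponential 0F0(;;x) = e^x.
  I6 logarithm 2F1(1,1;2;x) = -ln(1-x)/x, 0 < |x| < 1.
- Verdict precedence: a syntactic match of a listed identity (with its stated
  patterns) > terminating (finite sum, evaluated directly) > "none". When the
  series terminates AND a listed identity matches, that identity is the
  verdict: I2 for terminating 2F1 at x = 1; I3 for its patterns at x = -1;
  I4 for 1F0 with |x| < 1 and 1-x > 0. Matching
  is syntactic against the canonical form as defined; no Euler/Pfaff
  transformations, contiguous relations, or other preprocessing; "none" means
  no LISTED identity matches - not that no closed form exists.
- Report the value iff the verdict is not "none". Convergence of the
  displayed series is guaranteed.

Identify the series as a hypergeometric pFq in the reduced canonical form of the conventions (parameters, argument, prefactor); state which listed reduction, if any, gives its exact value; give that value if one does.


Key step: with t_0 = -9/2, the factorial ratio (prefactor -9/2) (k+a-1)!/(a-1)! is a rising factorial (a)_k.
Step ratio: r(k) = (-3/8) * (k+1) (k+1) / [(k+2) (k+1)] - rational in k. x = (-3/8); t_0 = -9/2; negate the roots.

Prefactor -9/2, argument -3/8: 2F1 with upper {1, 1} over lower {2}. Verdict: the logarithmic series (I6) applies (the logarithm: parameters (1,1;2), x = -3/8). Its exact value is (-12) * ln(11/8).


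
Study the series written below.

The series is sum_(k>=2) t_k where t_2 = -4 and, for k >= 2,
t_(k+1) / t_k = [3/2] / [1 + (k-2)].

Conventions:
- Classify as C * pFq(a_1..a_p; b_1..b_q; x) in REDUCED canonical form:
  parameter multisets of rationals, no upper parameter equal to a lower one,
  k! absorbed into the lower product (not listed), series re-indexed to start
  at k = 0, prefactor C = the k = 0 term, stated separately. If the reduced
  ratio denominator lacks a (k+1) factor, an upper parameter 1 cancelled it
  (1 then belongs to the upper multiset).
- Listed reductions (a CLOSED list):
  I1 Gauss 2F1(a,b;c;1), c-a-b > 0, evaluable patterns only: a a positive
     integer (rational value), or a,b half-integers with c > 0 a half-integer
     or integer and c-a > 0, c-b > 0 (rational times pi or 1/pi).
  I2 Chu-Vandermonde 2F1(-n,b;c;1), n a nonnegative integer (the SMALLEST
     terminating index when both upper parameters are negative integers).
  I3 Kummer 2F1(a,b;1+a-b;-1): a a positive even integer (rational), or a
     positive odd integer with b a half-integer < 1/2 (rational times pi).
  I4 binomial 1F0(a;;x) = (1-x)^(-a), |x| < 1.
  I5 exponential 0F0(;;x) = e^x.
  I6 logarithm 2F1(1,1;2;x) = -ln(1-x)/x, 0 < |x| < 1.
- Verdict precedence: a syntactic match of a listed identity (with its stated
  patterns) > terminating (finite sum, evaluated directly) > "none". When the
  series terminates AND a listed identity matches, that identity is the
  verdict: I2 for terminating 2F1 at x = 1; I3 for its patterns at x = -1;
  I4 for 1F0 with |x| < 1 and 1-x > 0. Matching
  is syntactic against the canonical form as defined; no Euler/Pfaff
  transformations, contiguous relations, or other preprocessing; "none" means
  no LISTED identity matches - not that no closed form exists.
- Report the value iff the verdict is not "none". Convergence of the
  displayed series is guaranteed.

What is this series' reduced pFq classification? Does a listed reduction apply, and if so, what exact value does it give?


The tell: with t_0 = -4, roots of the ratio polynomials (C = -4) are the negated parameters.
Step ratio: r(k) = (3/2) * 1 / [(k+1)] - poly over poly, x = (3/2) from leading terms; C = -4 at k = 0.

This is -4 * 0F0(-; -; 3/2) in reduced canonical form. Verdict: this is the I5 exponential reduction (the 0F0 exponential series at x = 3/2). Its exact value is (-4) * e^(3/2).


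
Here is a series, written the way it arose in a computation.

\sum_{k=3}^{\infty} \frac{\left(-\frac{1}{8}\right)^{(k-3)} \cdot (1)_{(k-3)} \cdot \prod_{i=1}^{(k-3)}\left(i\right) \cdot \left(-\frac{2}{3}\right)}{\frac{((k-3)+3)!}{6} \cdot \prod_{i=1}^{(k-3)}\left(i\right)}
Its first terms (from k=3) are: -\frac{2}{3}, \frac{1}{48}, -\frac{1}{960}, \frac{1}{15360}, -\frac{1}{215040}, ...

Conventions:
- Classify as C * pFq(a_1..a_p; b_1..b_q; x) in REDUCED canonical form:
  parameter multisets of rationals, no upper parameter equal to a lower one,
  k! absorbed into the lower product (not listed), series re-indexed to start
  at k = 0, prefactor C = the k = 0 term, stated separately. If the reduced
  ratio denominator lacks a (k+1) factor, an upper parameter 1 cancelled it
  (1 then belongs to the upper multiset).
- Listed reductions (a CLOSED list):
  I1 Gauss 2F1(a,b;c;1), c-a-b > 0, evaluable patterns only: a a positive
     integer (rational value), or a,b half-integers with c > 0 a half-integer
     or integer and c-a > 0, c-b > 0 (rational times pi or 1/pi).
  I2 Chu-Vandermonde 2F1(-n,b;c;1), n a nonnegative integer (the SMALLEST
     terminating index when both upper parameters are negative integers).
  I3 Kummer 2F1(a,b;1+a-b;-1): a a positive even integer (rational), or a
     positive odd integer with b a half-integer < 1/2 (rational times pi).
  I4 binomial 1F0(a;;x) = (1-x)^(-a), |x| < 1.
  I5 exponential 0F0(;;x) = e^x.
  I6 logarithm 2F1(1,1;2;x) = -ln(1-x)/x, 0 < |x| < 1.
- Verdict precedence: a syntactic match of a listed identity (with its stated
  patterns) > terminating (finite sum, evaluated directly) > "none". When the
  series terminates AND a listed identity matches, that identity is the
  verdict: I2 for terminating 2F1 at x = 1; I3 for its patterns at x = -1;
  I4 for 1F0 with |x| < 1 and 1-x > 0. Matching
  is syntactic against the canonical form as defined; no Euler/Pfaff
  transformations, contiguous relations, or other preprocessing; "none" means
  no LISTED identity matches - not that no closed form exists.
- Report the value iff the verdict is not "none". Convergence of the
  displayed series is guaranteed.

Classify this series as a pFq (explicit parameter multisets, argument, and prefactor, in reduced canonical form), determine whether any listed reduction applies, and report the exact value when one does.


The series (x = -\frac{1}{8}) is 2F1: upper {1, 1}, lower {4}, prefactor -\frac{2}{3}. Verdict: none - at argument -\frac{1}{8} the multisets {1, 1} ; {4} match no listed identity.

The tell: with t_0 = -\frac{2}{3}, the product of the first k integers (prefactor -2/3) is k!.
Ratio: r(k) = -\frac{1}{8} * (k+1) (k+1) / [(k+4) (k+1)] - poly over poly, x = -\frac{1}{8} from leading terms; C = -\frac{2}{3} at k = 0.


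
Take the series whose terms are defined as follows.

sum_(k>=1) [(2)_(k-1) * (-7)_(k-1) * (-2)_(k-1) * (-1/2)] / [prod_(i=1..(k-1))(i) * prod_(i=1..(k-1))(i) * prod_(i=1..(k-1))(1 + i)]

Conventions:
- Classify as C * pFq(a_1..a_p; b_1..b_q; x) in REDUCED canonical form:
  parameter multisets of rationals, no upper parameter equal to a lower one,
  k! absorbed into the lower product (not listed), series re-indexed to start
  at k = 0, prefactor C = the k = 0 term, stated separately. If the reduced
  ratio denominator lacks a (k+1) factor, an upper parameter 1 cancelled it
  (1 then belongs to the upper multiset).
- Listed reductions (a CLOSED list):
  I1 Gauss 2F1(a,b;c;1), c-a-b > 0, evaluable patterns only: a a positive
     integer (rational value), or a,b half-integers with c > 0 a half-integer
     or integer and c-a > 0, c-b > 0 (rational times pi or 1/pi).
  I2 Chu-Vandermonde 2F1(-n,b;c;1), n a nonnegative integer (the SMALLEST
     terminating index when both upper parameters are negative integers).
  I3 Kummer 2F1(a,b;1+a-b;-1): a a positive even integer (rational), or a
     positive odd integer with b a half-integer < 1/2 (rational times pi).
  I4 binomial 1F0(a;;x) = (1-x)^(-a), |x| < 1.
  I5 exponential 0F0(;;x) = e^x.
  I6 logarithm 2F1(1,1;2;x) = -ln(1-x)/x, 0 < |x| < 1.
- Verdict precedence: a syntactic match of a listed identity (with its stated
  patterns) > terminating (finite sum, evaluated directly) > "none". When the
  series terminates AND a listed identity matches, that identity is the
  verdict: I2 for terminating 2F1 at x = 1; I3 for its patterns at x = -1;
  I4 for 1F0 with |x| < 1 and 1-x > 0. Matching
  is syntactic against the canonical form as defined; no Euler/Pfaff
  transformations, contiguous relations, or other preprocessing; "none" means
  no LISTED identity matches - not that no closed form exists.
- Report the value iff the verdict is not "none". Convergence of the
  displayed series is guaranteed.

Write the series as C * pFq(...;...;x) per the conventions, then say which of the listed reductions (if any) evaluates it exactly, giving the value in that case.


Key observation: t_0 being -1/2, the parameter 2 appears in both the upper and lower lists and cancels.
Ratio: r(k) = 1 * (k-7) (k-2) / [(k+1) (k+1)] - rational; roots negated = parameters, x = 1, C = -1/2.

x = 1 here; the reduced form reads 2F1, upper {-7, -2}, lower {1}, C = -1/2. Verdict: the Chu-Vandermonde identity I2 applies (terminating 2F1 at x = 1 with n = 2, b = -7, c = 1). Its exact value is -18.


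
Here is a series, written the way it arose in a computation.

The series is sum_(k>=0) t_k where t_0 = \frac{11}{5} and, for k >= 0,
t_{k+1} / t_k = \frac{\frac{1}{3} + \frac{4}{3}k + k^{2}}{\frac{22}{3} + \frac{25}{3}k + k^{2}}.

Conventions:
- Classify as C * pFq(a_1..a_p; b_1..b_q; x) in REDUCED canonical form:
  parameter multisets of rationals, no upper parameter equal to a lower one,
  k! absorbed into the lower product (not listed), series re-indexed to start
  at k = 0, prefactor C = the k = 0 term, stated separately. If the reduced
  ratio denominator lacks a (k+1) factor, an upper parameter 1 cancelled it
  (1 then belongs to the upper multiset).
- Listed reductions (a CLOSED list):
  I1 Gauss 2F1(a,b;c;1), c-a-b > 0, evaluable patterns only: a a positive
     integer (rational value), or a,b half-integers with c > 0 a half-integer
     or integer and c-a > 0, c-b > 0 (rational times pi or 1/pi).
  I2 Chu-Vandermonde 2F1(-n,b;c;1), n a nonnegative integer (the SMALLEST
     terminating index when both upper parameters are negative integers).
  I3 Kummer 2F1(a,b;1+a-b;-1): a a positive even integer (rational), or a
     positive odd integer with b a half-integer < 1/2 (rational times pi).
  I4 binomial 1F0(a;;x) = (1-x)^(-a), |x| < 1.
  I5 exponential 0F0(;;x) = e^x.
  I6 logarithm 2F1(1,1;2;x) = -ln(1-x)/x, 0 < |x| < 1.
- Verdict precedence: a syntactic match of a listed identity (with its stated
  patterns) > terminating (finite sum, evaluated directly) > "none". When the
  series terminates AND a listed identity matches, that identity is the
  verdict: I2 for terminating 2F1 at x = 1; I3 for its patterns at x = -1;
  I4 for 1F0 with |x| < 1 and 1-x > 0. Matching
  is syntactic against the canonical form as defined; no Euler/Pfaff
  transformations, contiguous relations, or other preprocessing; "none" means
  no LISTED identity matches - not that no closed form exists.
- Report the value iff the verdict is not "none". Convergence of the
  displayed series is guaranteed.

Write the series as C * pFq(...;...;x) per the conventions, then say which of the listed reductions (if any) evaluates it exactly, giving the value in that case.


Prefactor \frac{11}{5}, argument 1: 2F1 with upper {\frac{1}{3}, 1} over lower {\frac{22}{3}}. Verdict: Gauss (I1, integer-parameter pattern) fires (x = 1: the Gamma ratio telescopes since c-a-b = 6 > 0 and a = 1 in Z>0). Hence: \frac{209}{90}.

Key observation: from the first term \frac{11}{5}: the expanded ratio factors over Q; prefactor 11/5, roots give parameters.
Consecutive-term ratio: r(k) = 1 * (k+\frac{1}{3}) (k+1) / [(k+\frac{22}{3}) (k+1)] - rational; roots negated = parameters, x = 1, C = \frac{11}{5}.


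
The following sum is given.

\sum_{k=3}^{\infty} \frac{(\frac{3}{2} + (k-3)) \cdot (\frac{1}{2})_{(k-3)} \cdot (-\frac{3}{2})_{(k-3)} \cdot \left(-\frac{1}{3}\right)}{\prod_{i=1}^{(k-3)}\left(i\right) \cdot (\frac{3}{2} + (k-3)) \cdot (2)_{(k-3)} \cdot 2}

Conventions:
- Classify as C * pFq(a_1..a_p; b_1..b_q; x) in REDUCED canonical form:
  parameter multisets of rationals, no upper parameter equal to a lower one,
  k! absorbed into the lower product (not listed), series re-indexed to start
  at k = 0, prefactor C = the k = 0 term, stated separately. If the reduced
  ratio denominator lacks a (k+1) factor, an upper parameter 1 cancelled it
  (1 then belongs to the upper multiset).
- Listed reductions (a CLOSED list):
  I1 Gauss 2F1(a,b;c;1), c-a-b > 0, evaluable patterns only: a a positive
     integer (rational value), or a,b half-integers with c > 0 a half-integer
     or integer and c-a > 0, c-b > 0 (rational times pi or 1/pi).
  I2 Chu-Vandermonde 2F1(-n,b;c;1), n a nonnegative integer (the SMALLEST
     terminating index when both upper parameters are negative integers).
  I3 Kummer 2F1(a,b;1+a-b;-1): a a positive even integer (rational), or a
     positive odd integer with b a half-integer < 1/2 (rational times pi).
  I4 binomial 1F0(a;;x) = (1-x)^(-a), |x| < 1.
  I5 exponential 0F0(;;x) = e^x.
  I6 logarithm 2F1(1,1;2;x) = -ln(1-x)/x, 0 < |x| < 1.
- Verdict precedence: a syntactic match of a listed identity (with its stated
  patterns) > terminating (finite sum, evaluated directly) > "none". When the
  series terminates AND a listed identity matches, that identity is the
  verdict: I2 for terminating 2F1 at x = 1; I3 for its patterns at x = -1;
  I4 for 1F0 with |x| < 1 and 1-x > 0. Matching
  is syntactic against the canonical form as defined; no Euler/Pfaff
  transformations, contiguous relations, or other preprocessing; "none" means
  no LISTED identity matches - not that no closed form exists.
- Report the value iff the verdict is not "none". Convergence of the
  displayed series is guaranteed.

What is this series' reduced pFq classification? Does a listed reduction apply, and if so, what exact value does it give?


Canonical form: C = -\frac{1}{6} times 2F1 with upper {-\frac{3}{2}, \frac{1}{2}}, lower {2}, x = 1. Verdict: Gauss's theorem I1 (half-integer case) matches (x = 1; upper {-\frac{3}{2}, \frac{1}{2}} half-integers, c = 2 in the evaluable pattern). Exact value: \left(-\frac{16}{45}\right) / \pi.

Structural cue: from the first term -\frac{1}{6}: k + 3/2 divides numerator and denominator alike; C = -1/6 after cancelling.
Adjacent-term ratio: r(k) = 1 * (k-\frac{3}{2}) (k+\frac{1}{2}) / [(k+2) (k+1)] - rational; roots negated = parameters, x = 1, C = -\frac{1}{6}.


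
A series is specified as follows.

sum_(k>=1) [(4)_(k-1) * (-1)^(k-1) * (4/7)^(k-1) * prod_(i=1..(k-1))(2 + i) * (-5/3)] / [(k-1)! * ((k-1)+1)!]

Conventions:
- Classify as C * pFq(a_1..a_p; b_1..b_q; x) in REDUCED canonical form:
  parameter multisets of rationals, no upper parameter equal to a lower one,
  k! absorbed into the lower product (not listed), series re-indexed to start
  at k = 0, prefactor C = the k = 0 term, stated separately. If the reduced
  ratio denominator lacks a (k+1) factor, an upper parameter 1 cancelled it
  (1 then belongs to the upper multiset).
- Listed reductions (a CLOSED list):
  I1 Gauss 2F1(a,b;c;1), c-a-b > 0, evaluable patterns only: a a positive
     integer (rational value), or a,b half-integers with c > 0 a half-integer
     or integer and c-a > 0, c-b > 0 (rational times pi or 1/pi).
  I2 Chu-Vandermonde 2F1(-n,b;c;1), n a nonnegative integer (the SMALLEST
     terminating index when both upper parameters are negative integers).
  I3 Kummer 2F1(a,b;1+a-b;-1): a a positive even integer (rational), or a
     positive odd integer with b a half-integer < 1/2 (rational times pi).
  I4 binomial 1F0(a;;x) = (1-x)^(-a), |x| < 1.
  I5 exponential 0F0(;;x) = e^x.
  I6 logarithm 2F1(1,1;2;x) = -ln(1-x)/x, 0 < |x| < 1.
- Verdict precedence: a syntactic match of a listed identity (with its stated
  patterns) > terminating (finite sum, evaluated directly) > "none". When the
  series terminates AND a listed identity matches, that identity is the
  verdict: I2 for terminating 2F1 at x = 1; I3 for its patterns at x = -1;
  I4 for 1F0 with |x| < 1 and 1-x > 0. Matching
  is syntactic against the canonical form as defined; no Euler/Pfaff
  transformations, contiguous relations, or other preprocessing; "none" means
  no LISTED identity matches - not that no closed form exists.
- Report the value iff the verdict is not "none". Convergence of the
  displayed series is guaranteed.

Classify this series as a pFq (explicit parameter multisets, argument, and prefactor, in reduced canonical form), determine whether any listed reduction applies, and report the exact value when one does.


First insight: t_0 being -5/3, the (-1)^k factor (C = -5/3, x = -4/7) folds into the argument's sign.
Adjacent-term ratio: r(k) = (-4/7) * (k+3) (k+4) / [(k+2) (k+1)] - rational in k, leading ratio (-4/7); with t_0 = -5/3, classification follows.

Prefactor -5/3, argument -4/7: 2F1 with upper {3, 4} over lower {2}. Verdict: no listed reduction: x = -4/7 and upper {3, 4} fail every I1-I6 pattern.


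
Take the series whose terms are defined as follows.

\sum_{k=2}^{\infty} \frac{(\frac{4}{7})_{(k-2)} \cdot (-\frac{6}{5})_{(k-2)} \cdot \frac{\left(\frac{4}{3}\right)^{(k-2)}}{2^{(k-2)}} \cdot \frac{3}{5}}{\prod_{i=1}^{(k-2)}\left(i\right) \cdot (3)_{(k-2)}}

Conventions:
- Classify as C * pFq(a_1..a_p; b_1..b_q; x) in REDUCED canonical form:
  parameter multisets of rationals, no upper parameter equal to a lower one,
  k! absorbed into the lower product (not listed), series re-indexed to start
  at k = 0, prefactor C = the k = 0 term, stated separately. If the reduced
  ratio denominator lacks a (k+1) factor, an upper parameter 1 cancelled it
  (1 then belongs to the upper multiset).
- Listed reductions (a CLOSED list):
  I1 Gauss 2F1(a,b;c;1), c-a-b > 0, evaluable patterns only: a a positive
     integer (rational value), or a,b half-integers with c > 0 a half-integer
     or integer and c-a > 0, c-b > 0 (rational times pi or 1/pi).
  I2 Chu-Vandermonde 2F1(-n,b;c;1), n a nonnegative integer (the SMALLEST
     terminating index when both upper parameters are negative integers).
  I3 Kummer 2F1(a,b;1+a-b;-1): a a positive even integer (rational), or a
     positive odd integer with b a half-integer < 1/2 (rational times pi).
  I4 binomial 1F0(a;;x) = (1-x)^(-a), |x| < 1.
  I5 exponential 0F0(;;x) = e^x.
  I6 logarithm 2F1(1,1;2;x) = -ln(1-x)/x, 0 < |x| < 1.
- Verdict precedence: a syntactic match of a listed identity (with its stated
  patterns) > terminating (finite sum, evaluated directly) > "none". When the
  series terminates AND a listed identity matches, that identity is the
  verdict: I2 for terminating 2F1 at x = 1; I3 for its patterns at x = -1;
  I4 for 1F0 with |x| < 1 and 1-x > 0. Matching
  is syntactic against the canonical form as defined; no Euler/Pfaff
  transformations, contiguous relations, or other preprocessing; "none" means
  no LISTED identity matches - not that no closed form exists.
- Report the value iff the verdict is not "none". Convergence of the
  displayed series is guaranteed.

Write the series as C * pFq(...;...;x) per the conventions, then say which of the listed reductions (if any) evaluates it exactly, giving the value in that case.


Structural cue: with t_0 = \frac{3}{5}, the product of the first k integers (prefactor 3/5) is k!.
Ratio: r(k) = \frac{2}{3} * (k-\frac{6}{5}) (k+\frac{4}{7}) / [(k+3) (k+1)] - poly over poly, x = \frac{2}{3} from leading terms; C = \frac{3}{5} at k = 0.

This is \frac{3}{5} * 2F1(-\frac{6}{5}, \frac{4}{7}; 3; \frac{2}{3}) in reduced canonical form. Verdict: none (x = \frac{2}{3}): each listed identity misses the multisets {-\frac{6}{5}, \frac{4}{7}} ; {3}.


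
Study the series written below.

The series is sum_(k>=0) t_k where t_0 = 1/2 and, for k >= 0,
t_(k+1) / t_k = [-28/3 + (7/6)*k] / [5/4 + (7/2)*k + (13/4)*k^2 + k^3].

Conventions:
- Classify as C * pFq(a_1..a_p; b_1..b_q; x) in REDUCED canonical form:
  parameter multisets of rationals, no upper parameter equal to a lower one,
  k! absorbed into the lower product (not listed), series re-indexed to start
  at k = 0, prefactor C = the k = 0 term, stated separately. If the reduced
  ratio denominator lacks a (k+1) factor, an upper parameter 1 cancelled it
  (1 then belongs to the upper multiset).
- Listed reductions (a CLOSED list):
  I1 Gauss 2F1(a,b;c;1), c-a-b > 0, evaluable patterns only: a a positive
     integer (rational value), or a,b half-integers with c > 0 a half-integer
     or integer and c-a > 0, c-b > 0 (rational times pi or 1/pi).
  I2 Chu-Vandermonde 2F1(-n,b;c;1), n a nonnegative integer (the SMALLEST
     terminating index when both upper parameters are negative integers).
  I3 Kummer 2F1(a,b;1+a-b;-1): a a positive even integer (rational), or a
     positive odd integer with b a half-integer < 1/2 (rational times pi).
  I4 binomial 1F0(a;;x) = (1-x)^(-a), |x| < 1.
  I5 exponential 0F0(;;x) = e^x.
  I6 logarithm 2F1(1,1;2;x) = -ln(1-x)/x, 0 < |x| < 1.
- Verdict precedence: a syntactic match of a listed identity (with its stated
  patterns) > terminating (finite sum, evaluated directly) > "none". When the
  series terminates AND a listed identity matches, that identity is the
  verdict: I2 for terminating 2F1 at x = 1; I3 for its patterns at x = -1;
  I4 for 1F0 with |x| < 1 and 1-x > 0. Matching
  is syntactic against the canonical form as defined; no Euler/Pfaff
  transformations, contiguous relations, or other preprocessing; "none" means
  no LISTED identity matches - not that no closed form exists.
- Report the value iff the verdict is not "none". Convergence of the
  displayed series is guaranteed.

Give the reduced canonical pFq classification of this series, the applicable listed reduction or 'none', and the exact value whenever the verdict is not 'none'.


This is 1/2 * 1F2(-8; 1, 5/4; 7/6) in reduced canonical form. Verdict: terminating. (-8)_k vanishes past k = 8, leaving a 9-term sum, computed directly. Its exact value is -8564845155803/14534247048750.

The tell: with t_0 = 1/2, roots of the ratio polynomials (C = 1/2) are the negated parameters.
Consecutive-term ratio: r(k) = (7/6) * (k-8) / [(k+1) (k+5/4) (k+1)] - poly over poly, x = (7/6) from leading terms; C = 1/2 at k = 0.
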